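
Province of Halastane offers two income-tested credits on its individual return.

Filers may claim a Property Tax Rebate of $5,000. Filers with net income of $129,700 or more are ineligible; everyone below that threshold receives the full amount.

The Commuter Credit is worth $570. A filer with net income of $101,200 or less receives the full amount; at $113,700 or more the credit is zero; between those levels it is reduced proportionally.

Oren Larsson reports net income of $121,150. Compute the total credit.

Property Tax Rebate: $121,150 is below the $129,700 cutoff, so the full $5,000 applies.
Commuter Credit: $121,150 is at or above $113,700, so the credit is $0.
Total: $5,000 + $0 = $5,000.

$5,000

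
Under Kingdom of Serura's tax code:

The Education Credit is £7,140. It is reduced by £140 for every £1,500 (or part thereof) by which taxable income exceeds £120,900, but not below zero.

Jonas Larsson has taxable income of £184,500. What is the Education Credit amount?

Education Credit: income exceeds £120,900 by £63,600, which is 43 full-or-partial £1,500 increments; reduction = 43 × £140 = £6,020, leaving £1,120.

£1,120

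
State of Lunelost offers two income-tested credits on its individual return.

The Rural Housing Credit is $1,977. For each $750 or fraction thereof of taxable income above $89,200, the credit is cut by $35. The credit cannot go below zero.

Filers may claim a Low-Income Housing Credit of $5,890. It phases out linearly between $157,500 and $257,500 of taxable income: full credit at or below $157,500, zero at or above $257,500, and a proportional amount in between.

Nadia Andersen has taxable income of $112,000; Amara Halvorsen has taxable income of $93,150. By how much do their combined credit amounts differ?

$875

Nadia ($112,000): Rural Housing Credit: income exceeds $89,200 by $22,800, which is 31 full-or-partial $750 increments; reduction = 31 × $35 = $1,085, leaving $892. Low-Income Housing Credit: $112,000 is at or below the $157,500 threshold, so the full $5,890 applies. total $892 + $5,890 = $6,782
Amara ($93,150): Rural Housing Credit: income exceeds $89,200 by $3,950, which is 6 full-or-partial $750 increments; reduction = 6 × $35 = $210, leaving $1,767. Low-Income Housing Credit: $93,150 is at or below the $157,500 threshold, so the full $5,890 applies. total $1,767 + $5,890 = $7,657
Difference: |$6,782 − $7,657| = $875.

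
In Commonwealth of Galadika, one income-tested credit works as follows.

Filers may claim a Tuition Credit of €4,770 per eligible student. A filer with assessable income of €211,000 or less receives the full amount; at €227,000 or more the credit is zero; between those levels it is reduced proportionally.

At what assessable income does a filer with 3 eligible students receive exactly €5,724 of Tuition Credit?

€220,600

Full credit = 3 × €4,770 = €14,310.
€5,724 is 5,724/14,310 of the full €14,310, so 8,586/14,310 of the €16,000 range has been used: income = €211,000 + €16,000 × 8,586/14,310 = €220,600.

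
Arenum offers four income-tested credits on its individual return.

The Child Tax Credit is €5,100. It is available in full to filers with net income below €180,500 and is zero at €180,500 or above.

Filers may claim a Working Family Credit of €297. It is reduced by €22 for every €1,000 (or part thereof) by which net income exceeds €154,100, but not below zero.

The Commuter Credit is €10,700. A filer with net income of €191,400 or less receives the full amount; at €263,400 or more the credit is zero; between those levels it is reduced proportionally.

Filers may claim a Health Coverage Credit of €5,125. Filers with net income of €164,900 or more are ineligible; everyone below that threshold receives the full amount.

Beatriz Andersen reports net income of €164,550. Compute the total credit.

€20,980

Child Tax Credit: €164,550 is below the €180,500 cutoff, so the full €5,100 applies.
Working Family Credit: income exceeds €154,100 by €10,450, which is 11 full-or-partial €1,000 increments; reduction = 11 × €22 = €242, leaving €55.
Commuter Credit: €164,550 is at or below the €191,400 threshold, so the full €10,700 applies.
Health Coverage Credit: €164,550 is below the €164,900 cutoff, so the full €5,125 applies.
Total: €5,100 + €55 + €10,700 + €5,125 = €20,980.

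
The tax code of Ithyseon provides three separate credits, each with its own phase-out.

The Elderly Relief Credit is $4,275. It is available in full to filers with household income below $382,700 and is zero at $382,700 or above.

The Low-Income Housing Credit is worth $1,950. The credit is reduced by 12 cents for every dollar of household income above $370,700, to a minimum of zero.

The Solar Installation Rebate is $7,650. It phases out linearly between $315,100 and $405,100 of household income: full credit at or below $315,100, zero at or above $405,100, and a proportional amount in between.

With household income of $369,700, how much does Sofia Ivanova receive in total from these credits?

Elderly Relief Credit: $369,700 is below the $382,700 cutoff, so the full $4,275 applies.
Low-Income Housing Credit: $369,700 is at or below the $370,700 threshold, so the full $1,950 applies.
Solar Installation Rebate: $369,700 is $54,600 into a $90,000 phase-out range, leaving 35,400/90,000 of the credit: $7,650 × 35,400/90,000 = $3,009.
Total: $4,275 + $1,950 + $3,009 = $9,234.

$9,234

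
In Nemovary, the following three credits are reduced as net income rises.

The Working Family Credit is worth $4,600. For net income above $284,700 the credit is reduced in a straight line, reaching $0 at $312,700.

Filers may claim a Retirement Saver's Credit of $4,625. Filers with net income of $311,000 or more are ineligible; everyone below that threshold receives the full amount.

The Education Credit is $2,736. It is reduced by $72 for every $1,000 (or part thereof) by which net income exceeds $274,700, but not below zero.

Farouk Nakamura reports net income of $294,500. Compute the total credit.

Working Family Credit: $294,500 is $9,800 into a $28,000 phase-out range, leaving 18,200/28,000 of the credit: $4,600 × 18,200/28,000 = $2,990.
Retirement Saver's Credit: $294,500 is below the $311,000 cutoff, so the full $4,625 applies.
Education Credit: income exceeds $274,700 by $19,800, which is 20 full-or-partial $1,000 increments; reduction = 20 × $72 = $1,440, leaving $1,296.
Total: $2,990 + $4,625 + $1,296 = $8,911.

$8,911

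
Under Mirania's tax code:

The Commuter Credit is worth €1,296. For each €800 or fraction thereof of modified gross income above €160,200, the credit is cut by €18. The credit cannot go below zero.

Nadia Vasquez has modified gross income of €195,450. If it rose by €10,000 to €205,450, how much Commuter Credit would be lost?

At €195,450 — income exceeds €160,200 by €35,250, which is 45 full-or-partial €800 increments; reduction = 45 × €18 = €810, leaving €486.
At €205,450 — income exceeds €160,200 by €45,250, which is 57 full-or-partial €800 increments; reduction = 57 × €18 = €1,026, leaving €270.
Lost: €486 − €270 = €216.

€216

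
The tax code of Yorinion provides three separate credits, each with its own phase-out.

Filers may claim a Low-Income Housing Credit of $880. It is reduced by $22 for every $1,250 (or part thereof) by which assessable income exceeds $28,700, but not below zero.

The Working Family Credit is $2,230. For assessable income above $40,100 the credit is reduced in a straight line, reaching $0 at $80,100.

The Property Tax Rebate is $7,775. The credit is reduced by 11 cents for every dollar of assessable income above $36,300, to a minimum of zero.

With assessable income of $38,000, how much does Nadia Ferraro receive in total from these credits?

Low-Income Housing Credit: income exceeds $28,700 by $9,300, which is 8 full-or-partial $1,250 increments; reduction = 8 × $22 = $176, leaving $704.
Working Family Credit: $38,000 is at or below the $40,100 threshold, so the full $2,230 applies.
Property Tax Rebate: 11% of the $1,700 excess over $36,300 is $187; credit = $7,775 − $187 = $7,588.
Total: $704 + $2,230 + $7,588 = $10,522.

$10,522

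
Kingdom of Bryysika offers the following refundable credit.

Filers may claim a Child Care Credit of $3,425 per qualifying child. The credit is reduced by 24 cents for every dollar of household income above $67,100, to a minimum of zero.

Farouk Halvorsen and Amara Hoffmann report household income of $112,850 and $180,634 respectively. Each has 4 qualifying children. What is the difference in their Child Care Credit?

$2,720

Farouk ($112,850): Child Care Credit: base = 4 × $3,425 = $13,700. 24% of the $45,750 excess over $67,100 is $10,980; credit = $13,700 − $10,980 = $2,720.
Amara ($180,634): Child Care Credit: base = 4 × $3,425 = $13,700. 24% of the $113,534 excess over $67,100 is $27,248.16 ≥ base, so the credit is $0.
Difference: |$2,720 − $0| = $2,720.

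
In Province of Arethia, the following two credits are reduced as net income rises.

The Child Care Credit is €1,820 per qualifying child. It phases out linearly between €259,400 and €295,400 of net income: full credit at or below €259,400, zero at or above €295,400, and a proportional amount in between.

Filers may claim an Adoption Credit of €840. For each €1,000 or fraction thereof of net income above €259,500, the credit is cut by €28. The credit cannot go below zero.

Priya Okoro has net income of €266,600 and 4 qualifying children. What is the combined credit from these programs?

€6,440

Child Care Credit: base = 4 × €1,820 = €7,280. €266,600 is €7,200 into a €36,000 phase-out range, leaving 28,800/36,000 of the credit: €7,280 × 28,800/36,000 = €5,824.
Adoption Credit: income exceeds €259,500 by €7,100, which is 8 full-or-partial €1,000 increments; reduction = 8 × €28 = €224, leaving €616.
Total: €5,824 + €616 = €6,440.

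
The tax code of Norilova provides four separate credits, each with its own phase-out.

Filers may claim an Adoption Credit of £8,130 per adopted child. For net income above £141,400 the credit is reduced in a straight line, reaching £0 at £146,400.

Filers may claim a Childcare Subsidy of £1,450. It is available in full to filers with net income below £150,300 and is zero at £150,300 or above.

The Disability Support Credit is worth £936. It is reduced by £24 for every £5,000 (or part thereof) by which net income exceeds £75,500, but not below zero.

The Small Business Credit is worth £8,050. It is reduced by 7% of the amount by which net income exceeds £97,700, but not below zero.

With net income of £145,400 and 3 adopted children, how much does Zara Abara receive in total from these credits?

Adoption Credit: base = 3 × £8,130 = £24,390. £145,400 is £4,000 into a £5,000 phase-out range, leaving 1,000/5,000 of the credit: £24,390 × 1,000/5,000 = £4,878.
Childcare Subsidy: £145,400 is below the £150,300 cutoff, so the full £1,450 applies.
Disability Support Credit: income exceeds £75,500 by £69,900, which is 14 full-or-partial £5,000 increments; reduction = 14 × £24 = £336, leaving £600.
Small Business Credit: 7% of the £47,700 excess over £97,700 is £3,339; credit = £8,050 − £3,339 = £4,711.
Total: £4,878 + £1,450 + £600 + £4,711 = £11,639.

£11,639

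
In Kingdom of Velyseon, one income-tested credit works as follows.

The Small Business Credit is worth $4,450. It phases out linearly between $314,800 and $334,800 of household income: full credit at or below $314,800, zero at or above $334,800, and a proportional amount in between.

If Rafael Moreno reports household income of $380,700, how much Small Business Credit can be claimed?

$0

Small Business Credit: $380,700 is at or above $334,800, so the credit is $0.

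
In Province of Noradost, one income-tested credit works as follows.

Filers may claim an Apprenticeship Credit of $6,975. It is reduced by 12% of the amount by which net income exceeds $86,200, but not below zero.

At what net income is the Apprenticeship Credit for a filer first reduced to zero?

The credit falls by 12% of each dollar above $86,200, so it reaches zero when the excess is $6,975 / 12% = $58,125: income = $86,200 + $58,125 = $144,325.

$144,325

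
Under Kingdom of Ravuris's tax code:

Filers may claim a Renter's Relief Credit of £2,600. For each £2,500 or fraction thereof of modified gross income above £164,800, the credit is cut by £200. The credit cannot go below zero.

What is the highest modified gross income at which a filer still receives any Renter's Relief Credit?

After 12 increments the reduction is 12 × £200 = £2,400, leaving £200; one more increment wipes it out. Increment 12 ends at excess 12 × £2,500 = £30,000, so the highest qualifying income is £164,800 + £30,000 = £194,800.

£194,800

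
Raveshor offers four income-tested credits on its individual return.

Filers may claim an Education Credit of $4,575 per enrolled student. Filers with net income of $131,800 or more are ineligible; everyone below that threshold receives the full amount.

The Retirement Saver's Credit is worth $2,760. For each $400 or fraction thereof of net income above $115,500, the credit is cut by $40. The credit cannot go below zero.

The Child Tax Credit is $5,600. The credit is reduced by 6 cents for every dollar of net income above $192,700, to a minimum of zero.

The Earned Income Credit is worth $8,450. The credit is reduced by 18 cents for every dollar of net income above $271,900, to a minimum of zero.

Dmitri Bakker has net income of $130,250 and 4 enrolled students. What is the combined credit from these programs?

Education Credit: base = 4 × $4,575 = $18,300. $130,250 is below the $131,800 cutoff, so the full $18,300 applies.
Retirement Saver's Credit: income exceeds $115,500 by $14,750, which is 37 full-or-partial $400 increments; reduction = 37 × $40 = $1,480, leaving $1,280.
Child Tax Credit: $130,250 is at or below the $192,700 threshold, so the full $5,600 applies.
Earned Income Credit: $130,250 is at or below the $271,900 threshold, so the full $8,450 applies.
Total: $18,300 + $1,280 + $5,600 + $8,450 = $33,630.

$33,630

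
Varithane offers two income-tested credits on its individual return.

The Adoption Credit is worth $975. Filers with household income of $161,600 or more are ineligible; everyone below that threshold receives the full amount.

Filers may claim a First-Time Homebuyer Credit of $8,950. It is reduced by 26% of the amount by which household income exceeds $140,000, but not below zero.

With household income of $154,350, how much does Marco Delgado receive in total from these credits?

Adoption Credit: $154,350 is below the $161,600 cutoff, so the full $975 applies.
First-Time Homebuyer Credit: 26% of the $14,350 excess over $140,000 is $3,731; credit = $8,950 − $3,731 = $5,219.
Total: $975 + $5,219 = $6,194.

$6,194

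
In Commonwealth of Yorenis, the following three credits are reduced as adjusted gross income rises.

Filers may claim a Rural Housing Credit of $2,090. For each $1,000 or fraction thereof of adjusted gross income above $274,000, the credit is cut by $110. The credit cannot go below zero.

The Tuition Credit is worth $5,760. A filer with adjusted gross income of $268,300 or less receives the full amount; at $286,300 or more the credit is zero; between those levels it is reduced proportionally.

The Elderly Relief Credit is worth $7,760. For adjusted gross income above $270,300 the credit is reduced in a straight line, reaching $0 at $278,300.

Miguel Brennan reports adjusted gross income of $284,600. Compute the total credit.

Rural Housing Credit: income exceeds $274,000 by $10,600, which is 11 full-or-partial $1,000 increments; reduction = 11 × $110 = $1,210, leaving $880.
Tuition Credit: $284,600 is $16,300 into a $18,000 phase-out range, leaving 1,700/18,000 of the credit: $5,760 × 1,700/18,000 = $544.
Elderly Relief Credit: $284,600 is at or above $278,300, so the credit is $0.
Total: $880 + $544 + $0 = $1,424.

$1,424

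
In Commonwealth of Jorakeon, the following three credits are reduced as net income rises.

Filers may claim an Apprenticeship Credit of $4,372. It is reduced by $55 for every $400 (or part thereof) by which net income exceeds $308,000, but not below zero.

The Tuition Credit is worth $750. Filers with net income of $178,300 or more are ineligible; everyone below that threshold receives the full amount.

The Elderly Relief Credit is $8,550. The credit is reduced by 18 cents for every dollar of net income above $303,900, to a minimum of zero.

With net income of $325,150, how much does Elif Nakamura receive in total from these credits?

$6,732

Apprenticeship Credit: income exceeds $308,000 by $17,150, which is 43 full-or-partial $400 increments; reduction = 43 × $55 = $2,365, leaving $2,007.
Tuition Credit: $325,150 meets or exceeds the $178,300 cutoff, so the credit is $0.
Elderly Relief Credit: 18% of the $21,250 excess over $303,900 is $3,825; credit = $8,550 − $3,825 = $4,725.
Total: $2,007 + $0 + $4,725 = $6,732.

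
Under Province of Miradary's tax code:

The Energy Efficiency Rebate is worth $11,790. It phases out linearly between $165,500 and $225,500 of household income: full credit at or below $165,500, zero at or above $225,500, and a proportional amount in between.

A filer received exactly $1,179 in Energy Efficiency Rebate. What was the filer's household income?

$1,179 is 1,179/11,790 of the full $11,790, so 10,611/11,790 of the $60,000 range has been used: income = $165,500 + $60,000 × 10,611/11,790 = $219,500.

$219,500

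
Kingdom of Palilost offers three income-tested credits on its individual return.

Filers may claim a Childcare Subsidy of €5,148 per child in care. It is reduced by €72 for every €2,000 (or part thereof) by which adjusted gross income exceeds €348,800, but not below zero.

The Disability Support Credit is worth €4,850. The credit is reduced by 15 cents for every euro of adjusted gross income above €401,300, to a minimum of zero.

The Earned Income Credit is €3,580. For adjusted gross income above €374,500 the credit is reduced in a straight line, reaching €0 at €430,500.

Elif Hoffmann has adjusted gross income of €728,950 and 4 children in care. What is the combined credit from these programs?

€6,840

Childcare Subsidy: base = 4 × €5,148 = €20,592. income exceeds €348,800 by €380,150, which is 191 full-or-partial €2,000 increments; reduction = 191 × €72 = €13,752, leaving €6,840.
Disability Support Credit: 15% of the €327,650 excess over €401,300 is €49,147.50 ≥ base, so the credit is €0.
Earned Income Credit: €728,950 is at or above €430,500, so the credit is €0.
Total: €6,840 + €0 + €0 = €6,840.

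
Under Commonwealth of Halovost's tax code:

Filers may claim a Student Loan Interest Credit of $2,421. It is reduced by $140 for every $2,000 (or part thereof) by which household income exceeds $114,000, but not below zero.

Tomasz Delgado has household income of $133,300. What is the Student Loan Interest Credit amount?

Student Loan Interest Credit: income exceeds $114,000 by $19,300, which is 10 full-or-partial $2,000 increments; reduction = 10 × $140 = $1,400, leaving $1,021.

$1,021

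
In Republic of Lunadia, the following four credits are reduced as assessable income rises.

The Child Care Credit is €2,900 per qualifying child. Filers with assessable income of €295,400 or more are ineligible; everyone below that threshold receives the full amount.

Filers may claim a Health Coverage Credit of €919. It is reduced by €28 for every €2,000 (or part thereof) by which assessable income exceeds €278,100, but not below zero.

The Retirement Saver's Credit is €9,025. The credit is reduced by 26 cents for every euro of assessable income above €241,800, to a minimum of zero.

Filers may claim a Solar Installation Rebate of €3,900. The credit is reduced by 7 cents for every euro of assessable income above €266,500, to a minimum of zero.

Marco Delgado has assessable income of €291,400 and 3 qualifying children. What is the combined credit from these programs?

Child Care Credit: base = 3 × €2,900 = €8,700. €291,400 is below the €295,400 cutoff, so the full €8,700 applies.
Health Coverage Credit: income exceeds €278,100 by €13,300, which is 7 full-or-partial €2,000 increments; reduction = 7 × €28 = €196, leaving €723.
Retirement Saver's Credit: 26% of the €49,600 excess over €241,800 is €12,896 ≥ base, so the credit is €0.
Solar Installation Rebate: 7% of the €24,900 excess over €266,500 is €1,743; credit = €3,900 − €1,743 = €2,157.
Total: €8,700 + €723 + €0 + €2,157 = €11,580.

€11,580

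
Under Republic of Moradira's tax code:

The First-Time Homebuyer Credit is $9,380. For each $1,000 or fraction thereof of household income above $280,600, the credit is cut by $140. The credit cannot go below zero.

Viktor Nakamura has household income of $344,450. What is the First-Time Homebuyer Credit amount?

$420

First-Time Homebuyer Credit: income exceeds $280,600 by $63,850, which is 64 full-or-partial $1,000 increments; reduction = 64 × $140 = $8,960, leaving $420.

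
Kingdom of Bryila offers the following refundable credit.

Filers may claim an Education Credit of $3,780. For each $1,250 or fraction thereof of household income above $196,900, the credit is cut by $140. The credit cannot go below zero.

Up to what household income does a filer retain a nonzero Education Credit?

After 26 increments the reduction is 26 × $140 = $3,640, leaving $140; one more increment wipes it out. Increment 26 ends at excess 26 × $1,250 = $32,500, so the highest qualifying income is $196,900 + $32,500 = $229,400.

$229,400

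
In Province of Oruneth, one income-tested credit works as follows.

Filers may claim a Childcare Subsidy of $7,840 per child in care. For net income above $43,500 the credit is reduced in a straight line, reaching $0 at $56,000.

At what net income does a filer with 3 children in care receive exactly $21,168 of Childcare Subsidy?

Full credit = 3 × $7,840 = $23,520.
$21,168 is 21,168/23,520 of the full $23,520, so 2,352/23,520 of the $12,500 range has been used: income = $43,500 + $12,500 × 2,352/23,520 = $44,750.

$44,750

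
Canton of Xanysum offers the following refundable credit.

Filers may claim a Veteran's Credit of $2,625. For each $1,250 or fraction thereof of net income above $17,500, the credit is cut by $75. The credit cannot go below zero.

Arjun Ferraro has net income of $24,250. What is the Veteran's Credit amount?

$2,175

Veteran's Credit: income exceeds $17,500 by $6,750, which is 6 full-or-partial $1,250 increments; reduction = 6 × $75 = $450, leaving $2,175.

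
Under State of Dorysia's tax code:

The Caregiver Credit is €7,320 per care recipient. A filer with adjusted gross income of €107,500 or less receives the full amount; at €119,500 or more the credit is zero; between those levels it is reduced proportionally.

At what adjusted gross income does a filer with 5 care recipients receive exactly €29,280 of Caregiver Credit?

Full credit = 5 × €7,320 = €36,600.
€29,280 is 29,280/36,600 of the full €36,600, so 7,320/36,600 of the €12,000 range has been used: income = €107,500 + €12,000 × 7,320/36,600 = €109,900.

€109,900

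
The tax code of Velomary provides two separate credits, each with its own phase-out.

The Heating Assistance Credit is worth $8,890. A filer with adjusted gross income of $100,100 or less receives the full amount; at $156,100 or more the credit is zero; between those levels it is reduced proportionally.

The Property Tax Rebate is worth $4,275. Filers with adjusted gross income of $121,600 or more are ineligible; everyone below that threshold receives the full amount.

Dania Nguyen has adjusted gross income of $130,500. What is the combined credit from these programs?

Heating Assistance Credit: $130,500 is $30,400 into a $56,000 phase-out range, leaving 25,600/56,000 of the credit: $8,890 × 25,600/56,000 = $4,064.
Property Tax Rebate: $130,500 meets or exceeds the $121,600 cutoff, so the credit is $0.
Total: $4,064 + $0 = $4,064.

$4,064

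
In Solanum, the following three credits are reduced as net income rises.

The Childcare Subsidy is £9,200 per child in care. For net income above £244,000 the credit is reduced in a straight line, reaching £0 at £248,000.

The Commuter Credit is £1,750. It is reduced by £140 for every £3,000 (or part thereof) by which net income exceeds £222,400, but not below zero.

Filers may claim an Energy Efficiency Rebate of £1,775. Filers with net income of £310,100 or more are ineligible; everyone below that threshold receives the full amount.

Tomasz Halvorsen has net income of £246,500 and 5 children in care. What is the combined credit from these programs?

£19,515

Childcare Subsidy: base = 5 × £9,200 = £46,000. £246,500 is £2,500 into a £4,000 phase-out range, leaving 1,500/4,000 of the credit: £46,000 × 1,500/4,000 = £17,250.
Commuter Credit: income exceeds £222,400 by £24,100, which is 9 full-or-partial £3,000 increments; reduction = 9 × £140 = £1,260, leaving £490.
Energy Efficiency Rebate: £246,500 is below the £310,100 cutoff, so the full £1,775 applies.
Total: £17,250 + £490 + £1,775 = £19,515.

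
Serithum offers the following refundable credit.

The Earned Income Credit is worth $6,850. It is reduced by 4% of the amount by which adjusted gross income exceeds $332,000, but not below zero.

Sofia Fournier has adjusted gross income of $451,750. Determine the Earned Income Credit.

$2,060

Earned Income Credit: 4% of the $119,750 excess over $332,000 is $4,790; credit = $6,850 − $4,790 = $2,060.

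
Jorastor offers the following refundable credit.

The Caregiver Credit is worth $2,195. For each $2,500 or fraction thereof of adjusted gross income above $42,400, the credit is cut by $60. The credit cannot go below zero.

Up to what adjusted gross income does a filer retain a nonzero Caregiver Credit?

$132,400

After 36 increments the reduction is 36 × $60 = $2,160, leaving $35; one more increment wipes it out. Increment 36 ends at excess 36 × $2,500 = $90,000, so the highest qualifying income is $42,400 + $90,000 = $132,400.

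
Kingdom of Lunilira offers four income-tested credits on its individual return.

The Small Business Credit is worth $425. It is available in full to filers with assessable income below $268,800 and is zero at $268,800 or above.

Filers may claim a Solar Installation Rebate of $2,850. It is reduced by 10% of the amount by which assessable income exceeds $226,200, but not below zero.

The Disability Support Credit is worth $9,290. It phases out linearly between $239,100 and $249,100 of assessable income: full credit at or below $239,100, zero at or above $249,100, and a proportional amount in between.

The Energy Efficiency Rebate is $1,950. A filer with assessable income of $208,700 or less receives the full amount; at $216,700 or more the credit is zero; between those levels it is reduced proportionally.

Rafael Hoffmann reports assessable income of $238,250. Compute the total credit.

Small Business Credit: $238,250 is below the $268,800 cutoff, so the full $425 applies.
Solar Installation Rebate: 10% of the $12,050 excess over $226,200 is $1,205; credit = $2,850 − $1,205 = $1,645.
Disability Support Credit: $238,250 is at or below the $239,100 threshold, so the full $9,290 applies.
Energy Efficiency Rebate: $238,250 is at or above $216,700, so the credit is $0.
Total: $425 + $1,645 + $9,290 + $0 = $11,360.

$11,360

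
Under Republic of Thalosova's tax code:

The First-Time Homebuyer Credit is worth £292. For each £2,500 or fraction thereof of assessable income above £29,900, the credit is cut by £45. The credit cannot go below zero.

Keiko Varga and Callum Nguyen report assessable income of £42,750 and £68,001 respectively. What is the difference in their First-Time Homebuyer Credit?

Keiko (£42,750): First-Time Homebuyer Credit: income exceeds £29,900 by £12,850, which is 6 full-or-partial £2,500 increments; reduction = 6 × £45 = £270, leaving £22.
Callum (£68,001): First-Time Homebuyer Credit: income exceeds £29,900 by £38,101 → 16 increments × £45 = £720 ≥ base, so the credit is £0.
Difference: |£22 − £0| = £22.

£22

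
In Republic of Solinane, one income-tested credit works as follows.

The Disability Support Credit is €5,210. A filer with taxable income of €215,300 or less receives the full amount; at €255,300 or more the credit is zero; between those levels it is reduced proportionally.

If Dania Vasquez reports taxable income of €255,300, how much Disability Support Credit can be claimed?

€0

Disability Support Credit: €255,300 is at or above €255,300, so the credit is €0.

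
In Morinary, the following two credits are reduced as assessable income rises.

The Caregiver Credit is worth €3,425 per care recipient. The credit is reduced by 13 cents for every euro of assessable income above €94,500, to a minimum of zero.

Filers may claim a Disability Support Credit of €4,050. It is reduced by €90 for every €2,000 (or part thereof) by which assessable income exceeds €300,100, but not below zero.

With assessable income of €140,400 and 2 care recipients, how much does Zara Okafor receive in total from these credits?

Caregiver Credit: base = 2 × €3,425 = €6,850. 13% of the €45,900 excess over €94,500 is €5,967; credit = €6,850 − €5,967 = €883.
Disability Support Credit: €140,400 is at or below the €300,100 threshold, so the full €4,050 applies.
Total: €883 + €4,050 = €4,933.

€4,933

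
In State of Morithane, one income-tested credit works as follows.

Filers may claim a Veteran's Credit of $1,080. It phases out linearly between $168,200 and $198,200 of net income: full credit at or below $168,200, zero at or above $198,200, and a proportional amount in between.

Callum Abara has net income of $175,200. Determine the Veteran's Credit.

Veteran's Credit: $175,200 is $7,000 into a $30,000 phase-out range, leaving 23,000/30,000 of the credit: $1,080 × 23,000/30,000 = $828.

$828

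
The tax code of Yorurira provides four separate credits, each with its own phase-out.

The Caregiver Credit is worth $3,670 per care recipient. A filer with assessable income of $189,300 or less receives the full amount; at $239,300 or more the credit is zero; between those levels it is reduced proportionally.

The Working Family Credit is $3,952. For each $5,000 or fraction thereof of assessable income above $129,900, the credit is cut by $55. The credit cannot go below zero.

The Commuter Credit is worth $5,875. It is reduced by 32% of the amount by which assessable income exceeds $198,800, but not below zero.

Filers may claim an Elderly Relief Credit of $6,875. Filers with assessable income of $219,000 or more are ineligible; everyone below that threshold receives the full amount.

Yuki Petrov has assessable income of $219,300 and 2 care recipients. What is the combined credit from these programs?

$5,898

Caregiver Credit: base = 2 × $3,670 = $7,340. $219,300 is $30,000 into a $50,000 phase-out range, leaving 20,000/50,000 of the credit: $7,340 × 20,000/50,000 = $2,936.
Working Family Credit: income exceeds $129,900 by $89,400, which is 18 full-or-partial $5,000 increments; reduction = 18 × $55 = $990, leaving $2,962.
Commuter Credit: 32% of the $20,500 excess over $198,800 is $6,560 ≥ base, so the credit is $0.
Elderly Relief Credit: $219,300 meets or exceeds the $219,000 cutoff, so the credit is $0.
Total: $2,936 + $2,962 + $0 + $0 = $5,898.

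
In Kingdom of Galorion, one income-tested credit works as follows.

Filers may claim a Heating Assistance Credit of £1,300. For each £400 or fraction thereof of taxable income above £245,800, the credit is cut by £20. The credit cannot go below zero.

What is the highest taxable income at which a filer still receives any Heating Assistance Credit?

After 64 increments the reduction is 64 × £20 = £1,280, leaving £20; one more increment wipes it out. Increment 64 ends at excess 64 × £400 = £25,600, so the highest qualifying income is £245,800 + £25,600 = £271,400.

£271,400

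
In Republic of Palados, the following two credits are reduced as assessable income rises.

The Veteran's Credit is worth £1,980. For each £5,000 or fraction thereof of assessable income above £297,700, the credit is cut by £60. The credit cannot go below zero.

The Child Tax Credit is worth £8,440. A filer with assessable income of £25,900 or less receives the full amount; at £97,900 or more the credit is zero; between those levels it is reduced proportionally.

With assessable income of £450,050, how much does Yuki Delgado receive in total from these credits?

£120

Veteran's Credit: income exceeds £297,700 by £152,350, which is 31 full-or-partial £5,000 increments; reduction = 31 × £60 = £1,860, leaving £120.
Child Tax Credit: £450,050 is at or above £97,900, so the credit is £0.
Total: £120 + £0 = £120.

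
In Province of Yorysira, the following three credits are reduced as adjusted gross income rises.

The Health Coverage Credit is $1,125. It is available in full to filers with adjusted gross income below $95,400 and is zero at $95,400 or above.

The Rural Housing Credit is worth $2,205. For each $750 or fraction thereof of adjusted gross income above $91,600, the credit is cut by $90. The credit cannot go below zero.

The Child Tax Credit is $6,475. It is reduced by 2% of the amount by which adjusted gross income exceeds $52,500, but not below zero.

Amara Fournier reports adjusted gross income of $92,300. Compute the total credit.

Health Coverage Credit: $92,300 is below the $95,400 cutoff, so the full $1,125 applies.
Rural Housing Credit: income exceeds $91,600 by $700, which is 1 full-or-partial $750 increment; reduction = 1 × $90 = $90, leaving $2,115.
Child Tax Credit: 2% of the $39,800 excess over $52,500 is $796; credit = $6,475 − $796 = $5,679.
Total: $1,125 + $2,115 + $5,679 = $8,919.

$8,919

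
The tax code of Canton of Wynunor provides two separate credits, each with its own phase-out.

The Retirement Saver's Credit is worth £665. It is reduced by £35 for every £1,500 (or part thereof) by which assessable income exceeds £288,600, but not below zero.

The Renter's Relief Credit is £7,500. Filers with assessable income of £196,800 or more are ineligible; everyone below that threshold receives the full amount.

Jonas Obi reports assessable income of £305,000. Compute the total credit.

Retirement Saver's Credit: income exceeds £288,600 by £16,400, which is 11 full-or-partial £1,500 increments; reduction = 11 × £35 = £385, leaving £280.
Renter's Relief Credit: £305,000 meets or exceeds the £196,800 cutoff, so the credit is £0.
Total: £280 + £0 = £280.

£280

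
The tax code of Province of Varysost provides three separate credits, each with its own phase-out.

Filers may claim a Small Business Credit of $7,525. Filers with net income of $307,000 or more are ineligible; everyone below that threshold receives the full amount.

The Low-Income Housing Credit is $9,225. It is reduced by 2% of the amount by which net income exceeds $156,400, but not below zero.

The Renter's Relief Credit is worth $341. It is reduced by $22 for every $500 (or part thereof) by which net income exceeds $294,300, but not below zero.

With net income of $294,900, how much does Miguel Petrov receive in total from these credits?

Small Business Credit: $294,900 is below the $307,000 cutoff, so the full $7,525 applies.
Low-Income Housing Credit: 2% of the $138,500 excess over $156,400 is $2,770; credit = $9,225 − $2,770 = $6,455.
Renter's Relief Credit: income exceeds $294,300 by $600, which is 2 full-or-partial $500 increments; reduction = 2 × $22 = $44, leaving $297.
Total: $7,525 + $6,455 + $297 = $14,277.

$14,277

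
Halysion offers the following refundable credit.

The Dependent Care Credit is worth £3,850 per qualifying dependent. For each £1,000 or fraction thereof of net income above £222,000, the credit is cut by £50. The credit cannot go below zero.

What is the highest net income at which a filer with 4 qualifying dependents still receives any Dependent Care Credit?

Full credit = 4 × £3,850 = £15,400.
After 307 increments the reduction is 307 × £50 = £15,350, leaving £50; one more increment wipes it out. Increment 307 ends at excess 307 × £1,000 = £307,000, so the highest qualifying income is £222,000 + £307,000 = £529,000.

£529,000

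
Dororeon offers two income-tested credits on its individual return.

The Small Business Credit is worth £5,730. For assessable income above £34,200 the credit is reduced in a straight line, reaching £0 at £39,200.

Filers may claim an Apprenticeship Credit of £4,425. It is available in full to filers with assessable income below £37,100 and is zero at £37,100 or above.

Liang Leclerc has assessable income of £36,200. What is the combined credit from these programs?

£7,863

Small Business Credit: £36,200 is £2,000 into a £5,000 phase-out range, leaving 3,000/5,000 of the credit: £5,730 × 3,000/5,000 = £3,438.
Apprenticeship Credit: £36,200 is below the £37,100 cutoff, so the full £4,425 applies.
Total: £3,438 + £4,425 = £7,863.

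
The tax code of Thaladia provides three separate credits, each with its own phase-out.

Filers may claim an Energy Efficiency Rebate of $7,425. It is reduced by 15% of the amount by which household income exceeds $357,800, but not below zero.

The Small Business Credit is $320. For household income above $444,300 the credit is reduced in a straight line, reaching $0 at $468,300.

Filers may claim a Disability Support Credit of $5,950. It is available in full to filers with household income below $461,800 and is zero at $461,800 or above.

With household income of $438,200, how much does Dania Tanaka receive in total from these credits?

$6,270

Energy Efficiency Rebate: 15% of the $80,400 excess over $357,800 is $12,060 ≥ base, so the credit is $0.
Small Business Credit: $438,200 is at or below the $444,300 threshold, so the full $320 applies.
Disability Support Credit: $438,200 is below the $461,800 cutoff, so the full $5,950 applies.
Total: $0 + $320 + $5,950 = $6,270.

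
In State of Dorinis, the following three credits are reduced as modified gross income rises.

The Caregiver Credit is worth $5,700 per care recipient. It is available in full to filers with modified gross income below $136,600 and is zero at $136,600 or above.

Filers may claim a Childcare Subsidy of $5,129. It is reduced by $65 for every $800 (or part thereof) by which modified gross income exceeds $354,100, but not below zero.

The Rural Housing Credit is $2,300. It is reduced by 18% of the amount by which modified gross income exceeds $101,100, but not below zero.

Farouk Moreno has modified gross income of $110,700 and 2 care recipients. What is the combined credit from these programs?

Caregiver Credit: base = 2 × $5,700 = $11,400. $110,700 is below the $136,600 cutoff, so the full $11,400 applies.
Childcare Subsidy: $110,700 is at or below the $354,100 threshold, so the full $5,129 applies.
Rural Housing Credit: 18% of the $9,600 excess over $101,100 is $1,728; credit = $2,300 − $1,728 = $572.
Total: $11,400 + $5,129 + $572 = $17,101.

$17,101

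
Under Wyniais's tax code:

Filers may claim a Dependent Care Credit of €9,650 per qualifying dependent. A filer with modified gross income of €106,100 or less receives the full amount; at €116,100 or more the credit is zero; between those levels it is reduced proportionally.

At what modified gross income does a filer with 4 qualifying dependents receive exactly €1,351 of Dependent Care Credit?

Full credit = 4 × €9,650 = €38,600.
€1,351 is 1,351/38,600 of the full €38,600, so 37,249/38,600 of the €10,000 range has been used: income = €106,100 + €10,000 × 37,249/38,600 = €115,750.

€115,750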